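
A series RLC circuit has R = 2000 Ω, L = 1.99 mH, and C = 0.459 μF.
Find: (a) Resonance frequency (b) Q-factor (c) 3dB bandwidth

Step 1 — Resonance: ω₀ = 1/√(LC) = 1/√(0.00199·4.59e-07) = 3.309e+04 rad/s.
Step 2 — f₀ = ω₀/(2π) = 5266 Hz.
Step 3 — Series Q: Q = ω₀L/R = 3.309e+04·0.00199/2000 = 0.03292.
Step 4 — Bandwidth: Δω = ω₀/Q = 1.005e+06 rad/s; BW = Δω/(2π) = 1.6e+05 Hz.

(a) f₀ = 5266 Hz  (b) Q = 0.03292  (c) BW = 1.6e+05 Hz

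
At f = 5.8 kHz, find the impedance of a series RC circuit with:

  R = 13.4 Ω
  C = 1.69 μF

Step 1 — Angular frequency: ω = 2π·f = 2π·5800 = 3.644e+04 rad/s.
Step 2 — Component impedances:
  R: Z = R = 13.4 Ω
  C: Z = 1/(jωC) = -j/(ω·C) = 0 - j16.24 Ω
Step 3 — Series combination: Z_total = R + C = 13.4 - j16.24 Ω = 21.05∠-50.5° Ω.

Z = 13.4 - j16.24 Ω = 21.05∠-50.5° Ω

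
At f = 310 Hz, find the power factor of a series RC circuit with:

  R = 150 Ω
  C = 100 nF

Step 1 — Angular frequency: ω = 2π·f = 2π·310 = 1948 rad/s.
Step 2 — Component impedances:
  R: Z = R = 150 Ω
  C: Z = 1/(jωC) = -j/(ω·C) = 0 - j5134 Ω
Step 3 — Series combination: Z_total = R + C = 150 - j5134 Ω = 5136∠-88.3° Ω.
Step 4 — Power factor: PF = cos(φ) = Re(Z)/|Z| = 150/5136.2 = 0.0292.
Step 5 — Type: Im(Z) = -5134 ⇒ leading (phase φ = -88.3°).

PF = 0.0292 (leading, φ = -88.3°)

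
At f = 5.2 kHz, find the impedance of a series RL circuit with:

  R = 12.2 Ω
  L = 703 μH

Step 1 — Angular frequency: ω = 2π·f = 2π·5200 = 3.267e+04 rad/s.
Step 2 — Component impedances:
  R: Z = R = 12.2 Ω
  L: Z = jωL = j·3.267e+04·0.000703 = 0 + j22.97 Ω
Step 3 — Series combination: Z_total = R + L = 12.2 + j22.97 Ω = 26.01∠62.0° Ω.

Z = 12.2 + j22.97 Ω = 26.01∠62.0° Ω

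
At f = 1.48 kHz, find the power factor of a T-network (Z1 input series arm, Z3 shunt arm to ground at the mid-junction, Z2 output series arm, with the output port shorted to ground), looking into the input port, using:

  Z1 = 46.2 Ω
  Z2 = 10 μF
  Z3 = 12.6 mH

Step 1 — Angular frequency: ω = 2π·f = 2π·1480 = 9299 rad/s.
Step 2 — Component impedances:
  Z1: Z = R = 46.2 Ω
  Z2: Z = 1/(jωC) = -j/(ω·C) = 0 - j10.75 Ω
  Z3: Z = jωL = j·9299·0.0126 = 0 + j117.2 Ω
Step 3 — With the output port shorted to ground, the output series arm Z2 runs from the junction to ground; the shunt arm Z3 also runs from the junction to ground. They appear in parallel: Z3 || Z2 = 0 - j11.84 Ω.
Step 4 — Series with input arm Z1: Z_in = Z1 + (Z3 || Z2) = 46.2 - j11.84 Ω = 47.69∠-14.4° Ω.
Step 5 — Power factor: PF = cos(φ) = Re(Z)/|Z| = 46.2/47.693 = 0.9687.
Step 6 — Type: Im(Z) = -11.84 ⇒ leading (phase φ = -14.4°).

PF = 0.9687 (leading, φ = -14.4°)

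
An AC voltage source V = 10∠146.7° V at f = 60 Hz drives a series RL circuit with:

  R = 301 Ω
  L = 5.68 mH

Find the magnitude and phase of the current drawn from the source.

Step 1 — Angular frequency: ω = 2π·f = 2π·60 = 377 rad/s.
Step 2 — Component impedances:
  R: Z = R = 301 Ω
  L: Z = jωL = j·377·0.00568 = 0 + j2.141 Ω
Step 3 — Series combination: Z_total = R + L = 301 + j2.141 Ω = 301∠0.4° Ω.
Step 4 — Source phasor: V = 10∠146.7° V = -8.358 + j5.49 V.
Step 5 — Ohm's law: I = V / Z_total = (-8.358 + j5.49) / (301 + j2.141) = -0.02764 + j0.01844 A.
Step 6 — Convert to polar: |I| = 0.03322 A, ∠I = 146.3°.

I = 0.03322∠146.3° A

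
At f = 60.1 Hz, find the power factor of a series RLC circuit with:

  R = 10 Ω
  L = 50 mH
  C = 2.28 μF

Step 1 — Angular frequency: ω = 2π·f = 2π·60.1 = 377.6 rad/s.
Step 2 — Component impedances:
  R: Z = R = 10 Ω
  L: Z = jωL = j·377.6·0.05 = 0 + j18.88 Ω
  C: Z = 1/(jωC) = -j/(ω·C) = 0 - j1161 Ω
Step 3 — Series combination: Z_total = R + L + C = 10 - j1143 Ω = 1143∠-89.5° Ω.
Step 4 — Power factor: PF = cos(φ) = Re(Z)/|Z| = 10/1142.6 = 0.008752.
Step 5 — Type: Im(Z) = -1143 ⇒ leading (phase φ = -89.5°).

PF = 0.008752 (leading, φ = -89.5°)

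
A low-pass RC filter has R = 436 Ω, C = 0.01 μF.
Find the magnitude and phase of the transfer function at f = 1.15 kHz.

Step 1 — Angular frequency: ω = 2π·1150 = 7226 rad/s.
Step 2 — Transfer function: H(jω) = 1/(1 + jωRC).
Step 3 — Denominator: 1 + jωRC = 1 + j·7226·436·1e-08 = 1 + j0.0315.
Step 4 — H = 0.999 - j0.03147.
Step 5 — Magnitude: |H| = 0.9995 (-0.0 dB); phase: φ = -1.8°.

|H| = 0.9995 (-0.0 dB), φ = -1.8°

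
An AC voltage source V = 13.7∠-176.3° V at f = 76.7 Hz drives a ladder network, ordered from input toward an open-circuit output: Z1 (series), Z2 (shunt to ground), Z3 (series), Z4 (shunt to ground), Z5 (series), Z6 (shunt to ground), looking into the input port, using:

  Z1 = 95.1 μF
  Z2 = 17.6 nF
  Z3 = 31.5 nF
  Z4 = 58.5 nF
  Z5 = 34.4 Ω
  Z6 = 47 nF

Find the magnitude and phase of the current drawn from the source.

Step 1 — Angular frequency: ω = 2π·f = 2π·76.7 = 481.9 rad/s.
Step 2 — Component impedances:
  Z1: Z = 1/(jωC) = -j/(ω·C) = 0 - j21.82 Ω
  Z2: Z = 1/(jωC) = -j/(ω·C) = 0 - j1.179e+05 Ω
  Z3: Z = 1/(jωC) = -j/(ω·C) = 0 - j6.587e+04 Ω
  Z4: Z = 1/(jωC) = -j/(ω·C) = 0 - j3.547e+04 Ω
  Z5: Z = R = 34.4 Ω
  Z6: Z = 1/(jωC) = -j/(ω·C) = 0 - j4.415e+04 Ω
Step 3 — Ladder network (open output): work backward from the far end, alternating series and parallel combinations. Z_in = 2.293 - j4.96e+04 Ω = 4.96e+04∠-90.0° Ω.
Step 4 — Source phasor: V = 13.7∠-176.3° V = -13.67 - j0.8841 V.
Step 5 — Ohm's law: I = V / Z_total = (-13.67 - j0.8841) / (2.293 - j4.96e+04) = 1.781e-05 - j0.0002757 A.
Step 6 — Convert to polar: |I| = 0.0002762 A, ∠I = -86.3°.

I = 0.0002762∠-86.3° A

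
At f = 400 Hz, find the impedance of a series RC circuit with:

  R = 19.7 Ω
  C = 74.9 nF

Step 1 — Angular frequency: ω = 2π·f = 2π·400 = 2513 rad/s.
Step 2 — Component impedances:
  R: Z = R = 19.7 Ω
  C: Z = 1/(jωC) = -j/(ω·C) = 0 - j5312 Ω
Step 3 — Series combination: Z_total = R + C = 19.7 - j5312 Ω = 5312∠-89.8° Ω.

Z = 19.7 - j5312 Ω = 5312∠-89.8° Ω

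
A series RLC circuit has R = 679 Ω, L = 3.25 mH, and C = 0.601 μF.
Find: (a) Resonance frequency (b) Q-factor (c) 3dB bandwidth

Step 1 — Resonance: ω₀ = 1/√(LC) = 1/√(0.00325·6.01e-07) = 2.263e+04 rad/s.
Step 2 — f₀ = ω₀/(2π) = 3601 Hz.
Step 3 — Series Q: Q = ω₀L/R = 2.263e+04·0.00325/679 = 0.1083.
Step 4 — Bandwidth: Δω = ω₀/Q = 2.089e+05 rad/s; BW = Δω/(2π) = 3.325e+04 Hz.

(a) f₀ = 3601 Hz  (b) Q = 0.1083  (c) BW = 3.325e+04 Hz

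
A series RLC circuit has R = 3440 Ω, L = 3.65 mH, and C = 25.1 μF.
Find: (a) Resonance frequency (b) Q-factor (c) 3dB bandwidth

Step 1 — Resonance: ω₀ = 1/√(LC) = 1/√(0.00365·2.51e-05) = 3304 rad/s.
Step 2 — f₀ = ω₀/(2π) = 525.8 Hz.
Step 3 — Series Q: Q = ω₀L/R = 3304·0.00365/3440 = 0.003506.
Step 4 — Bandwidth: Δω = ω₀/Q = 9.425e+05 rad/s; BW = Δω/(2π) = 1.5e+05 Hz.

(a) f₀ = 525.8 Hz  (b) Q = 0.003506  (c) BW = 1.5e+05 Hz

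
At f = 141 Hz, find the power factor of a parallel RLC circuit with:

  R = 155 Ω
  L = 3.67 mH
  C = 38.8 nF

Step 1 — Angular frequency: ω = 2π·f = 2π·141 = 885.9 rad/s.
Step 2 — Component impedances:
  R: Z = R = 155 Ω
  L: Z = jωL = j·885.9·0.00367 = 0 + j3.251 Ω
  C: Z = 1/(jωC) = -j/(ω·C) = 0 - j2.909e+04 Ω
Step 3 — Parallel combination: 1/Z_total = 1/R + 1/L + 1/C; Z_total = 0.06819 + j3.25 Ω = 3.251∠88.8° Ω.
Step 4 — Power factor: PF = cos(φ) = Re(Z)/|Z| = 0.068187/3.251 = 0.02097.
Step 5 — Type: Im(Z) = 3.25 ⇒ lagging (phase φ = 88.8°).

PF = 0.02097 (lagging, φ = 88.8°)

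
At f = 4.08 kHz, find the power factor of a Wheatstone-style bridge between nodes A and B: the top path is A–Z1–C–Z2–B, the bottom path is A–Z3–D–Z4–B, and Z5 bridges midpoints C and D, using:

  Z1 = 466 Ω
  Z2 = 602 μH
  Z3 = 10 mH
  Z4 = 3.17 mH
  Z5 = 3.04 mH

Step 1 — Angular frequency: ω = 2π·f = 2π·4080 = 2.564e+04 rad/s.
Step 2 — Component impedances:
  Z1: Z = R = 466 Ω
  Z2: Z = jωL = j·2.564e+04·0.000602 = 0 + j15.43 Ω
  Z3: Z = jωL = j·2.564e+04·0.01 = 0 + j256.4 Ω
  Z4: Z = jωL = j·2.564e+04·0.00317 = 0 + j81.26 Ω
  Z5: Z = jωL = j·2.564e+04·0.00304 = 0 + j77.93 Ω
Step 3 — Bridge requires nodal analysis (the Z5 bridge couples midpoints C and D, so the two paths cannot be reduced to a simple series/parallel combination). Setting node B to ground and injecting 1 A at node A, the 3-node admittance system at A, C, D solves to V_A = Z_AB = 130 + j216.2 Ω = 252.3∠59.0° Ω.
Step 4 — Power factor: PF = cos(φ) = Re(Z)/|Z| = 130.03/252.31 = 0.5154.
Step 5 — Type: Im(Z) = 216.2 ⇒ lagging (phase φ = 59.0°).

PF = 0.5154 (lagging, φ = 59.0°)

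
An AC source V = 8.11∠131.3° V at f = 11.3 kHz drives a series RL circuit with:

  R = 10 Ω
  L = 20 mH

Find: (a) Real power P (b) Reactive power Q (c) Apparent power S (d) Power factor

Step 1 — Angular frequency: ω = 2π·f = 2π·1.13e+04 = 7.1e+04 rad/s.
Step 2 — Component impedances:
  R: Z = R = 10 Ω
  L: Z = jωL = j·7.1e+04·0.02 = 0 + j1420 Ω
Step 3 — Series combination: Z_total = R + L = 10 + j1420 Ω = 1420∠89.6° Ω.
Step 4 — Source phasor: V = 8.11∠131.3° V = -5.353 + j6.093 V.
Step 5 — Current: I = V / Z = 0.004264 + j0.003799 A = 0.005711∠41.7° A.
Step 6 — Complex power: S = V·I* = 0.0003262 + j0.04632 VA.
Step 7 — Real power: P = Re(S) = 0.0003262 W.
Step 8 — Reactive power: Q = Im(S) = 0.04632 VAR.
Step 9 — Apparent power: |S| = 0.04632 VA.
Step 10 — Power factor: PF = P/|S| = 0.007042 (lagging).

(a) P = 0.0003262 W  (b) Q = 0.04632 VAR  (c) S = 0.04632 VA  (d) PF = 0.007042 (lagging)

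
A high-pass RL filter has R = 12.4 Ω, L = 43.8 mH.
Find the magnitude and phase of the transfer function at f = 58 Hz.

Step 1 — Angular frequency: ω = 2π·58 = 364.4 rad/s.
Step 2 — Transfer function: H(jω) = jωL/(R + jωL).
Step 3 — Numerator jωL = j·15.96; denominator R + jωL = 12.4 + j15.96.
Step 4 — H = 0.6236 + j0.4845.
Step 5 — Magnitude: |H| = 0.7897 (-2.1 dB); phase: φ = 37.8°.

|H| = 0.7897 (-2.1 dB), φ = 37.8°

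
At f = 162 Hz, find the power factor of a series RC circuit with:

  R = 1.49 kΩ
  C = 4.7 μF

Step 1 — Angular frequency: ω = 2π·f = 2π·162 = 1018 rad/s.
Step 2 — Component impedances:
  R: Z = R = 1490 Ω
  C: Z = 1/(jωC) = -j/(ω·C) = 0 - j209 Ω
Step 3 — Series combination: Z_total = R + C = 1490 - j209 Ω = 1505∠-8.0° Ω.
Step 4 — Power factor: PF = cos(φ) = Re(Z)/|Z| = 1490/1504.6 = 0.9903.
Step 5 — Type: Im(Z) = -209 ⇒ leading (phase φ = -8.0°).

PF = 0.9903 (leading, φ = -8.0°)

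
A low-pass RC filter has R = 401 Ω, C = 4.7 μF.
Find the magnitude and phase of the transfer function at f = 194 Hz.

Step 1 — Angular frequency: ω = 2π·194 = 1219 rad/s.
Step 2 — Transfer function: H(jω) = 1/(1 + jωRC).
Step 3 — Denominator: 1 + jωRC = 1 + j·1219·401·4.7e-06 = 1 + j2.297.
Step 4 — H = 0.1593 - j0.3659.
Step 5 — Magnitude: |H| = 0.3991 (-8.0 dB); phase: φ = -66.5°.

|H| = 0.3991 (-8.0 dB), φ = -66.5°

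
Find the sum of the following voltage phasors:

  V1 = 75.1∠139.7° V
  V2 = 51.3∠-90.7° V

Step 1 — Convert each phasor to rectangular form:
  V1 = 75.1·(cos(139.7°) + j·sin(139.7°)) = -57.28 + j48.57 V
  V2 = 51.3·(cos(-90.7°) + j·sin(-90.7°)) = -0.6267 - j51.3 V
Step 2 — Sum components: V_total = -57.9 - j2.722 V.
Step 3 — Convert to polar: |V_total| = 57.97 V, ∠V_total = -177.3°.

V_total = 57.97∠-177.3° V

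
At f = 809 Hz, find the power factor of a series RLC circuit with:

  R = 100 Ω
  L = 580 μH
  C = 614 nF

Step 1 — Angular frequency: ω = 2π·f = 2π·809 = 5083 rad/s.
Step 2 — Component impedances:
  R: Z = R = 100 Ω
  L: Z = jωL = j·5083·0.00058 = 0 + j2.948 Ω
  C: Z = 1/(jωC) = -j/(ω·C) = 0 - j320.4 Ω
Step 3 — Series combination: Z_total = R + L + C = 100 - j317.5 Ω = 332.8∠-72.5° Ω.
Step 4 — Power factor: PF = cos(φ) = Re(Z)/|Z| = 100/332.84 = 0.3004.
Step 5 — Type: Im(Z) = -317.5 ⇒ leading (phase φ = -72.5°).

PF = 0.3004 (leading, φ = -72.5°)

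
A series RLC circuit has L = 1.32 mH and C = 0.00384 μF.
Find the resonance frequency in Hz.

Step 1 — Resonance condition Im(Z)=0 gives ω₀ = 1/√(LC).
Step 2 — ω₀ = 1/√(0.00132·3.84e-09) = 4.442e+05 rad/s.
Step 3 — f₀ = ω₀/(2π) = 7.069e+04 Hz.

f₀ = 7.069e+04 Hz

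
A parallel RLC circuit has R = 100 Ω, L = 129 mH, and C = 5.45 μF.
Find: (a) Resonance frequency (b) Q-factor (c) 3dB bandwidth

Step 1 — Resonance: ω₀ = 1/√(LC) = 1/√(0.129·5.45e-06) = 1193 rad/s.
Step 2 — f₀ = ω₀/(2π) = 189.8 Hz.
Step 3 — Parallel Q: Q = R/(ω₀L) = 100/(1193·0.129) = 0.65.
Step 4 — Bandwidth: Δω = ω₀/Q = 1835 rad/s; BW = Δω/(2π) = 292 Hz.

(a) f₀ = 189.8 Hz  (b) Q = 0.65  (c) BW = 292 Hz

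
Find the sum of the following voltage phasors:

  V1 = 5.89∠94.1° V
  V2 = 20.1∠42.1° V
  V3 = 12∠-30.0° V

Step 1 — Convert each phasor to rectangular form:
  V1 = 5.89·(cos(94.1°) + j·sin(94.1°)) = -0.4211 + j5.875 V
  V2 = 20.1·(cos(42.1°) + j·sin(42.1°)) = 14.91 + j13.48 V
  V3 = 12·(cos(-30.0°) + j·sin(-30.0°)) = 10.39 - j6 V
Step 2 — Sum components: V_total = 24.88 + j13.35 V.
Step 3 — Convert to polar: |V_total| = 28.24 V, ∠V_total = 28.2°.

V_total = 28.24∠28.2° V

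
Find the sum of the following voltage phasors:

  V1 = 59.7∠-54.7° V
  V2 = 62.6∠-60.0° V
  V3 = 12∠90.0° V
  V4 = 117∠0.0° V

Step 1 — Convert each phasor to rectangular form:
  V1 = 59.7·(cos(-54.7°) + j·sin(-54.7°)) = 34.5 - j48.72 V
  V2 = 62.6·(cos(-60.0°) + j·sin(-60.0°)) = 31.3 - j54.21 V
  V3 = 12·(cos(90.0°) + j·sin(90.0°)) = 0 + j12 V
  V4 = 117·(cos(0.0°) + j·sin(0.0°)) = 117 V
Step 2 — Sum components: V_total = 182.8 - j90.94 V.
Step 3 — Convert to polar: |V_total| = 204.2 V, ∠V_total = -26.4°.

V_total = 204.2∠-26.4° V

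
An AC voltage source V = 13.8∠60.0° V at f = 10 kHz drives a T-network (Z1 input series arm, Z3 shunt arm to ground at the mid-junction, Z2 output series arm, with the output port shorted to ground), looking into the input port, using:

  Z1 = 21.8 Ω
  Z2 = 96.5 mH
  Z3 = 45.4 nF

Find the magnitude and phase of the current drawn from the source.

Step 1 — Angular frequency: ω = 2π·f = 2π·1e+04 = 6.283e+04 rad/s.
Step 2 — Component impedances:
  Z1: Z = R = 21.8 Ω
  Z2: Z = jωL = j·6.283e+04·0.0965 = 0 + j6063 Ω
  Z3: Z = 1/(jωC) = -j/(ω·C) = 0 - j350.6 Ω
Step 3 — With the output port shorted to ground, the output series arm Z2 runs from the junction to ground; the shunt arm Z3 also runs from the junction to ground. They appear in parallel: Z3 || Z2 = 0 - j372.1 Ω.
Step 4 — Series with input arm Z1: Z_in = Z1 + (Z3 || Z2) = 21.8 - j372.1 Ω = 372.7∠-86.6° Ω.
Step 5 — Source phasor: V = 13.8∠60.0° V = 6.9 + j11.95 V.
Step 6 — Ohm's law: I = V / Z_total = (6.9 + j11.95) / (21.8 - j372.1) = -0.03093 + j0.02036 A.
Step 7 — Convert to polar: |I| = 0.03703 A, ∠I = 146.6°.

I = 0.03703∠146.6° A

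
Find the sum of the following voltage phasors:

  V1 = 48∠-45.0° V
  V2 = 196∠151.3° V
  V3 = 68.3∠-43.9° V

Step 1 — Convert each phasor to rectangular form:
  V1 = 48·(cos(-45.0°) + j·sin(-45.0°)) = 33.94 - j33.94 V
  V2 = 196·(cos(151.3°) + j·sin(151.3°)) = -171.9 + j94.12 V
  V3 = 68.3·(cos(-43.9°) + j·sin(-43.9°)) = 49.21 - j47.36 V
Step 2 — Sum components: V_total = -88.77 + j12.82 V.
Step 3 — Convert to polar: |V_total| = 89.69 V, ∠V_total = 171.8°.

V_total = 89.69∠171.8° V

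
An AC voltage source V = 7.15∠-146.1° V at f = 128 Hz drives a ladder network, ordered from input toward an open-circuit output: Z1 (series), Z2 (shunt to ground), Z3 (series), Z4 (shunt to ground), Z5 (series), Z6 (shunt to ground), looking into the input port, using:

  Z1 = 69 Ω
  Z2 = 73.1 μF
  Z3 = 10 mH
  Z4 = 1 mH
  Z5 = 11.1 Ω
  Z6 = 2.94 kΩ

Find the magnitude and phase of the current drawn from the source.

Step 1 — Angular frequency: ω = 2π·f = 2π·128 = 804.2 rad/s.
Step 2 — Component impedances:
  Z1: Z = R = 69 Ω
  Z2: Z = 1/(jωC) = -j/(ω·C) = 0 - j17.01 Ω
  Z3: Z = jωL = j·804.2·0.01 = 0 + j8.042 Ω
  Z4: Z = jωL = j·804.2·0.001 = 0 + j0.8042 Ω
  Z5: Z = R = 11.1 Ω
  Z6: Z = R = 2940 Ω
Step 3 — Ladder network (open output): work backward from the far end, alternating series and parallel combinations. Z_in = 69 + j18.43 Ω = 71.42∠15.0° Ω.
Step 4 — Source phasor: V = 7.15∠-146.1° V = -5.935 - j3.988 V.
Step 5 — Ohm's law: I = V / Z_total = (-5.935 - j3.988) / (69 + j18.43) = -0.09469 - j0.0325 A.
Step 6 — Convert to polar: |I| = 0.1001 A, ∠I = -161.1°.

I = 0.1001∠-161.1° A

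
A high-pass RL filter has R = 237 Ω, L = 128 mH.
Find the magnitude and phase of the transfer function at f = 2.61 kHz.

Step 1 — Angular frequency: ω = 2π·2610 = 1.64e+04 rad/s.
Step 2 — Transfer function: H(jω) = jωL/(R + jωL).
Step 3 — Numerator jωL = j·2099; denominator R + jωL = 237 + j2099.
Step 4 — H = 0.9874 + j0.1115.
Step 5 — Magnitude: |H| = 0.9937 (-0.1 dB); phase: φ = 6.4°.

|H| = 0.9937 (-0.1 dB), φ = 6.4°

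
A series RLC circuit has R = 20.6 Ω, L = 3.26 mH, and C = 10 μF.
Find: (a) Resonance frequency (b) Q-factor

Step 1 — Resonance condition Im(Z)=0 gives ω₀ = 1/√(LC).
Step 2 — ω₀ = 1/√(0.00326·1e-05) = 5538 rad/s.
Step 3 — f₀ = ω₀/(2π) = 881.5 Hz.
Step 4 — Series Q: Q = ω₀L/R = 5538·0.00326/20.6 = 0.8765.

(a) f₀ = 881.5 Hz  (b) Q = 0.8765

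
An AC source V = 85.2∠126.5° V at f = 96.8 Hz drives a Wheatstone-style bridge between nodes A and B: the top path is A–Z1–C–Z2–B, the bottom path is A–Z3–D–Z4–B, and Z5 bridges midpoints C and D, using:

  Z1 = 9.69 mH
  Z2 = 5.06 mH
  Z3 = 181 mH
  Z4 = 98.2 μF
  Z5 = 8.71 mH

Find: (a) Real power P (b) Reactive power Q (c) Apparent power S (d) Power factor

Step 1 — Angular frequency: ω = 2π·f = 2π·96.8 = 608.2 rad/s.
Step 2 — Component impedances:
  Z1: Z = jωL = j·608.2·0.00969 = 0 + j5.894 Ω
  Z2: Z = jωL = j·608.2·0.00506 = 0 + j3.078 Ω
  Z3: Z = jωL = j·608.2·0.181 = 0 + j110.1 Ω
  Z4: Z = 1/(jωC) = -j/(ω·C) = 0 - j16.74 Ω
  Z5: Z = jωL = j·608.2·0.00871 = 0 + j5.298 Ω
Step 3 — Bridge requires nodal analysis (the Z5 bridge couples midpoints C and D, so the two paths cannot be reduced to a simple series/parallel combination). Setting node B to ground and injecting 1 A at node A, the 3-node admittance system at A, C, D solves to V_A = Z_AB = 0 + j9.978 Ω = 9.978∠90.0° Ω.
Step 4 — Source phasor: V = 85.2∠126.5° V = -50.68 + j68.49 V.
Step 5 — Current: I = V / Z = 6.864 + j5.079 A = 8.539∠36.5° A.
Step 6 — Complex power: S = V·I* = 0 + j727.5 VA.
Step 7 — Real power: P = Re(S) = 0 W.
Step 8 — Reactive power: Q = Im(S) = 727.5 VAR.
Step 9 — Apparent power: |S| = 727.5 VA.
Step 10 — Power factor: PF = P/|S| = 0 (lagging).

(a) P = 0 W  (b) Q = 727.5 VAR  (c) S = 727.5 VA  (d) PF = 0 (lagging)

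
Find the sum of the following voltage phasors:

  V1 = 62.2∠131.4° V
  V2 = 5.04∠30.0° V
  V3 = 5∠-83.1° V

Step 1 — Convert each phasor to rectangular form:
  V1 = 62.2·(cos(131.4°) + j·sin(131.4°)) = -41.13 + j46.66 V
  V2 = 5.04·(cos(30.0°) + j·sin(30.0°)) = 4.365 + j2.52 V
  V3 = 5·(cos(-83.1°) + j·sin(-83.1°)) = 0.6007 - j4.964 V
Step 2 — Sum components: V_total = -36.17 + j44.21 V.
Step 3 — Convert to polar: |V_total| = 57.12 V, ∠V_total = 129.3°.

V_total = 57.12∠129.3° V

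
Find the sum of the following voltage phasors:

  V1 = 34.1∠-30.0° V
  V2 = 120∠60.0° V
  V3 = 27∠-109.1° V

Step 1 — Convert each phasor to rectangular form:
  V1 = 34.1·(cos(-30.0°) + j·sin(-30.0°)) = 29.53 - j17.05 V
  V2 = 120·(cos(60.0°) + j·sin(60.0°)) = 60 + j103.9 V
  V3 = 27·(cos(-109.1°) + j·sin(-109.1°)) = -8.835 - j25.51 V
Step 2 — Sum components: V_total = 80.7 + j61.36 V.
Step 3 — Convert to polar: |V_total| = 101.4 V, ∠V_total = 37.2°.

V_total = 101.4∠37.2° V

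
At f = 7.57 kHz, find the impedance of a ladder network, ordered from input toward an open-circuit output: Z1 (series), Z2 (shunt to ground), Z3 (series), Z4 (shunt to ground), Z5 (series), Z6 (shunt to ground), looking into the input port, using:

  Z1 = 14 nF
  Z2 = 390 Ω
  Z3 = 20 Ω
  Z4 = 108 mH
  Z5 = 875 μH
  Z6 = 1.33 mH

Step 1 — Angular frequency: ω = 2π·f = 2π·7570 = 4.756e+04 rad/s.
Step 2 — Component impedances:
  Z1: Z = 1/(jωC) = -j/(ω·C) = 0 - j1502 Ω
  Z2: Z = R = 390 Ω
  Z3: Z = R = 20 Ω
  Z4: Z = jωL = j·4.756e+04·0.108 = 0 + j5137 Ω
  Z5: Z = jωL = j·4.756e+04·0.000875 = 0 + j41.62 Ω
  Z6: Z = jωL = j·4.756e+04·0.00133 = 0 + j63.26 Ω
Step 3 — Ladder network (open output): work backward from the far end, alternating series and parallel combinations. Z_in = 40.96 - j1414 Ω = 1415∠-88.3° Ω.

Z = 40.96 - j1414 Ω = 1415∠-88.3° Ω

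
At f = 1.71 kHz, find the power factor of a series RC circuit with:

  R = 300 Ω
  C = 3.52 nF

Step 1 — Angular frequency: ω = 2π·f = 2π·1710 = 1.074e+04 rad/s.
Step 2 — Component impedances:
  R: Z = R = 300 Ω
  C: Z = 1/(jωC) = -j/(ω·C) = 0 - j2.644e+04 Ω
Step 3 — Series combination: Z_total = R + C = 300 - j2.644e+04 Ω = 2.644e+04∠-89.3° Ω.
Step 4 — Power factor: PF = cos(φ) = Re(Z)/|Z| = 300/2.644e+04 = 0.01135.
Step 5 — Type: Im(Z) = -2.644e+04 ⇒ leading (phase φ = -89.3°).

PF = 0.01135 (leading, φ = -89.3°)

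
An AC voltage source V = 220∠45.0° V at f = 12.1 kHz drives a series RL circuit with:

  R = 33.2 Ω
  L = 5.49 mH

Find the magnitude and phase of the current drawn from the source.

Step 1 — Angular frequency: ω = 2π·f = 2π·1.21e+04 = 7.603e+04 rad/s.
Step 2 — Component impedances:
  R: Z = R = 33.2 Ω
  L: Z = jωL = j·7.603e+04·0.00549 = 0 + j417.4 Ω
Step 3 — Series combination: Z_total = R + L = 33.2 + j417.4 Ω = 418.7∠85.5° Ω.
Step 4 — Source phasor: V = 220∠45.0° V = 155.6 + j155.6 V.
Step 5 — Ohm's law: I = V / Z_total = (155.6 + j155.6) / (33.2 + j417.4) = 0.3998 - j0.3409 A.
Step 6 — Convert to polar: |I| = 0.5254 A, ∠I = -40.5°.

I = 0.5254∠-40.5° A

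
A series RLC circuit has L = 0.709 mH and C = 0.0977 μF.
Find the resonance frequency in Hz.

Step 1 — Resonance condition Im(Z)=0 gives ω₀ = 1/√(LC).
Step 2 — ω₀ = 1/√(0.000709·9.77e-08) = 1.202e+05 rad/s.
Step 3 — f₀ = ω₀/(2π) = 1.912e+04 Hz.

f₀ = 1.912e+04 Hz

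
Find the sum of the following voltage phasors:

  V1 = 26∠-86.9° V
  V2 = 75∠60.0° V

Step 1 — Convert each phasor to rectangular form:
  V1 = 26·(cos(-86.9°) + j·sin(-86.9°)) = 1.406 - j25.96 V
  V2 = 75·(cos(60.0°) + j·sin(60.0°)) = 37.5 + j64.95 V
Step 2 — Sum components: V_total = 38.91 + j38.99 V.
Step 3 — Convert to polar: |V_total| = 55.08 V, ∠V_total = 45.1°.

V_total = 55.08∠45.1° V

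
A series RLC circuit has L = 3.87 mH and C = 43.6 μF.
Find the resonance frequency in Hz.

Step 1 — Resonance condition Im(Z)=0 gives ω₀ = 1/√(LC).
Step 2 — ω₀ = 1/√(0.00387·4.36e-05) = 2434 rad/s.
Step 3 — f₀ = ω₀/(2π) = 387.5 Hz.

f₀ = 387.5 Hz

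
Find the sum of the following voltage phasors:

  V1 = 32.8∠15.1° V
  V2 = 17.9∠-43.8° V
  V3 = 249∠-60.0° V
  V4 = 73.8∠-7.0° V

Step 1 — Convert each phasor to rectangular form:
  V1 = 32.8·(cos(15.1°) + j·sin(15.1°)) = 31.67 + j8.545 V
  V2 = 17.9·(cos(-43.8°) + j·sin(-43.8°)) = 12.92 - j12.39 V
  V3 = 249·(cos(-60.0°) + j·sin(-60.0°)) = 124.5 - j215.6 V
  V4 = 73.8·(cos(-7.0°) + j·sin(-7.0°)) = 73.25 - j8.994 V
Step 2 — Sum components: V_total = 242.3 - j228.5 V.
Step 3 — Convert to polar: |V_total| = 333.1 V, ∠V_total = -43.3°.

V_total = 333.1∠-43.3° V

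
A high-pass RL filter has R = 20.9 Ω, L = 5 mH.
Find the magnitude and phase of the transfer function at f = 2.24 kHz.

Step 1 — Angular frequency: ω = 2π·2240 = 1.407e+04 rad/s.
Step 2 — Transfer function: H(jω) = jωL/(R + jωL).
Step 3 — Numerator jωL = j·70.37; denominator R + jωL = 20.9 + j70.37.
Step 4 — H = 0.9189 + j0.2729.
Step 5 — Magnitude: |H| = 0.9586 (-0.4 dB); phase: φ = 16.5°.

|H| = 0.9586 (-0.4 dB), φ = 16.5°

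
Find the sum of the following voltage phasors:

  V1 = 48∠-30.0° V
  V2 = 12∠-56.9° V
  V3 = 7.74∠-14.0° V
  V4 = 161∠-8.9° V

Step 1 — Convert each phasor to rectangular form:
  V1 = 48·(cos(-30.0°) + j·sin(-30.0°)) = 41.57 - j24 V
  V2 = 12·(cos(-56.9°) + j·sin(-56.9°)) = 6.553 - j10.05 V
  V3 = 7.74·(cos(-14.0°) + j·sin(-14.0°)) = 7.51 - j1.872 V
  V4 = 161·(cos(-8.9°) + j·sin(-8.9°)) = 159.1 - j24.91 V
Step 2 — Sum components: V_total = 214.7 - j60.83 V.
Step 3 — Convert to polar: |V_total| = 223.1 V, ∠V_total = -15.8°.

V_total = 223.1∠-15.8° V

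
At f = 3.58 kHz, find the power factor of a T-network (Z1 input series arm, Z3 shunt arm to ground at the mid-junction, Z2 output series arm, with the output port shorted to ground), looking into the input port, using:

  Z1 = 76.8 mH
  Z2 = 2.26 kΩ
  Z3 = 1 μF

Step 1 — Angular frequency: ω = 2π·f = 2π·3580 = 2.249e+04 rad/s.
Step 2 — Component impedances:
  Z1: Z = jωL = j·2.249e+04·0.0768 = 0 + j1728 Ω
  Z2: Z = R = 2260 Ω
  Z3: Z = 1/(jωC) = -j/(ω·C) = 0 - j44.46 Ω
Step 3 — With the output port shorted to ground, the output series arm Z2 runs from the junction to ground; the shunt arm Z3 also runs from the junction to ground. They appear in parallel: Z3 || Z2 = 0.8742 - j44.44 Ω.
Step 4 — Series with input arm Z1: Z_in = Z1 + (Z3 || Z2) = 0.8742 + j1683 Ω = 1683∠90.0° Ω.
Step 5 — Power factor: PF = cos(φ) = Re(Z)/|Z| = 0.8742/1683 = 0.0005194.
Step 6 — Type: Im(Z) = 1683 ⇒ lagging (phase φ = 90.0°).

PF = 0.0005194 (lagging, φ = 90.0°)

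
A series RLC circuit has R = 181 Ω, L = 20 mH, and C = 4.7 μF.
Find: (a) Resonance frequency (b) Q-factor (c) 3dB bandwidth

Step 1 — Resonance condition Im(Z)=0 gives ω₀ = 1/√(LC).
Step 2 — ω₀ = 1/√(0.02·4.7e-06) = 3262 rad/s.
Step 3 — f₀ = ω₀/(2π) = 519.1 Hz.
Step 4 — Series Q: Q = ω₀L/R = 3262·0.02/181 = 0.3604.
Step 5 — 3dB bandwidth: Δω = ω₀/Q = 9050 rad/s; BW = Δω/(2π) = 1440 Hz.

(a) f₀ = 519.1 Hz  (b) Q = 0.3604  (c) BW = 1440 Hz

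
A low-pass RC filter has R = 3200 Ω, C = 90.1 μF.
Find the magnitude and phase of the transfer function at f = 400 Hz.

Step 1 — Angular frequency: ω = 2π·400 = 2513 rad/s.
Step 2 — Transfer function: H(jω) = 1/(1 + jωRC).
Step 3 — Denominator: 1 + jωRC = 1 + j·2513·3200·9.01e-05 = 1 + j724.6.
Step 4 — H = 1.904e-06 - j0.00138.
Step 5 — Magnitude: |H| = 0.00138 (-57.2 dB); phase: φ = -89.9°.

|H| = 0.00138 (-57.2 dB), φ = -89.9°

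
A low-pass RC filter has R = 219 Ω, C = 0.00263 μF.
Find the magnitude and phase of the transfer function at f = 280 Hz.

Step 1 — Angular frequency: ω = 2π·280 = 1759 rad/s.
Step 2 — Transfer function: H(jω) = 1/(1 + jωRC).
Step 3 — Denominator: 1 + jωRC = 1 + j·1759·219·2.63e-09 = 1 + j0.001013.
Step 4 — H = 1 - j0.001013.
Step 5 — Magnitude: |H| = 1 (-0.0 dB); phase: φ = -0.1°.

|H| = 1 (-0.0 dB), φ = -0.1°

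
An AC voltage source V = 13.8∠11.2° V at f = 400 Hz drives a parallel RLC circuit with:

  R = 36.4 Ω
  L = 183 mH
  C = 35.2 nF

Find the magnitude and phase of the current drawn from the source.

Step 1 — Angular frequency: ω = 2π·f = 2π·400 = 2513 rad/s.
Step 2 — Component impedances:
  R: Z = R = 36.4 Ω
  L: Z = jωL = j·2513·0.183 = 0 + j459.9 Ω
  C: Z = 1/(jωC) = -j/(ω·C) = 0 - j1.13e+04 Ω
Step 3 — Parallel combination: 1/Z_total = 1/R + 1/L + 1/C; Z_total = 36.19 + j2.748 Ω = 36.3∠4.3° Ω.
Step 4 — Source phasor: V = 13.8∠11.2° V = 13.54 + j2.68 V.
Step 5 — Ohm's law: I = V / Z_total = (13.54 + j2.68) / (36.19 + j2.748) = 0.3775 + j0.0454 A.
Step 6 — Convert to polar: |I| = 0.3802 A, ∠I = 6.9°.

I = 0.3802∠6.9° A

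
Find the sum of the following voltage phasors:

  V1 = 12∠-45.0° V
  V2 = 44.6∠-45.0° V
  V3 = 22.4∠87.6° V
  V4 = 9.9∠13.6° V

Step 1 — Convert each phasor to rectangular form:
  V1 = 12·(cos(-45.0°) + j·sin(-45.0°)) = 8.485 - j8.485 V
  V2 = 44.6·(cos(-45.0°) + j·sin(-45.0°)) = 31.54 - j31.54 V
  V3 = 22.4·(cos(87.6°) + j·sin(87.6°)) = 0.938 + j22.38 V
  V4 = 9.9·(cos(13.6°) + j·sin(13.6°)) = 9.622 + j2.328 V
Step 2 — Sum components: V_total = 50.58 - j15.31 V.
Step 3 — Convert to polar: |V_total| = 52.85 V, ∠V_total = -16.8°.

V_total = 52.85∠-16.8° V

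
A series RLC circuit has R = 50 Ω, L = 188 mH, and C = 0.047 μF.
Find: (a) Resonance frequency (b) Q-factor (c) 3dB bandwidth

Step 1 — Resonance condition Im(Z)=0 gives ω₀ = 1/√(LC).
Step 2 — ω₀ = 1/√(0.188·4.7e-08) = 1.064e+04 rad/s.
Step 3 — f₀ = ω₀/(2π) = 1693 Hz.
Step 4 — Series Q: Q = ω₀L/R = 1.064e+04·0.188/50 = 40.
Step 5 — 3dB bandwidth: Δω = ω₀/Q = 266 rad/s; BW = Δω/(2π) = 42.33 Hz.

(a) f₀ = 1693 Hz  (b) Q = 40  (c) BW = 42.33 Hz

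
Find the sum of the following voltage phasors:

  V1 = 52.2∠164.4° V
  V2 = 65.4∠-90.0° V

Step 1 — Convert each phasor to rectangular form:
  V1 = 52.2·(cos(164.4°) + j·sin(164.4°)) = -50.28 + j14.04 V
  V2 = 65.4·(cos(-90.0°) + j·sin(-90.0°)) = 0 - j65.4 V
Step 2 — Sum components: V_total = -50.28 - j51.36 V.
Step 3 — Convert to polar: |V_total| = 71.87 V, ∠V_total = -134.4°.

V_total = 71.87∠-134.4° V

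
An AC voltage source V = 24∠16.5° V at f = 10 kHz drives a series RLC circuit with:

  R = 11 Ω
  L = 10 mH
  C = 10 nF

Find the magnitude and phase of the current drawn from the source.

Step 1 — Angular frequency: ω = 2π·f = 2π·1e+04 = 6.283e+04 rad/s.
Step 2 — Component impedances:
  R: Z = R = 11 Ω
  L: Z = jωL = j·6.283e+04·0.01 = 0 + j628.3 Ω
  C: Z = 1/(jωC) = -j/(ω·C) = 0 - j1592 Ω
Step 3 — Series combination: Z_total = R + L + C = 11 - j963.2 Ω = 963.3∠-89.3° Ω.
Step 4 — Source phasor: V = 24∠16.5° V = 23.01 + j6.816 V.
Step 5 — Ohm's law: I = V / Z_total = (23.01 + j6.816) / (11 - j963.2) = -0.006803 + j0.02397 A.
Step 6 — Convert to polar: |I| = 0.02491 A, ∠I = 105.8°.

I = 0.02491∠105.8° A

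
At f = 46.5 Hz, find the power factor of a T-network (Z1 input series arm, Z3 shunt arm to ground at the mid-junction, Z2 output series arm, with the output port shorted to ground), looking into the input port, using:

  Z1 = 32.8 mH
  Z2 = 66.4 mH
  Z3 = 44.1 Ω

Step 1 — Angular frequency: ω = 2π·f = 2π·46.5 = 292.2 rad/s.
Step 2 — Component impedances:
  Z1: Z = jωL = j·292.2·0.0328 = 0 + j9.583 Ω
  Z2: Z = jωL = j·292.2·0.0664 = 0 + j19.4 Ω
  Z3: Z = R = 44.1 Ω
Step 3 — With the output port shorted to ground, the output series arm Z2 runs from the junction to ground; the shunt arm Z3 also runs from the junction to ground. They appear in parallel: Z3 || Z2 = 7.15 + j16.25 Ω.
Step 4 — Series with input arm Z1: Z_in = Z1 + (Z3 || Z2) = 7.15 + j25.84 Ω = 26.81∠74.5° Ω.
Step 5 — Power factor: PF = cos(φ) = Re(Z)/|Z| = 7.15/26.81 = 0.2667.
Step 6 — Type: Im(Z) = 25.84 ⇒ lagging (phase φ = 74.5°).

PF = 0.2667 (lagging, φ = 74.5°)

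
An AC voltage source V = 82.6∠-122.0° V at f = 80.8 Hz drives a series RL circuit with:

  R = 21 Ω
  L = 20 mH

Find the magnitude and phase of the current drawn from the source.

Step 1 — Angular frequency: ω = 2π·f = 2π·80.8 = 507.7 rad/s.
Step 2 — Component impedances:
  R: Z = R = 21 Ω
  L: Z = jωL = j·507.7·0.02 = 0 + j10.15 Ω
Step 3 — Series combination: Z_total = R + L = 21 + j10.15 Ω = 23.33∠25.8° Ω.
Step 4 — Source phasor: V = 82.6∠-122.0° V = -43.77 - j70.05 V.
Step 5 — Ohm's law: I = V / Z_total = (-43.77 - j70.05) / (21 + j10.15) = -2.997 - j1.887 A.
Step 6 — Convert to polar: |I| = 3.541 A, ∠I = -147.8°.

I = 3.541∠-147.8° A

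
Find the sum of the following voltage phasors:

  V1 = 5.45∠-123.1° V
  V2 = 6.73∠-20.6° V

Step 1 — Convert each phasor to rectangular form:
  V1 = 5.45·(cos(-123.1°) + j·sin(-123.1°)) = -2.976 - j4.566 V
  V2 = 6.73·(cos(-20.6°) + j·sin(-20.6°)) = 6.3 - j2.368 V
Step 2 — Sum components: V_total = 3.323 - j6.933 V.
Step 3 — Convert to polar: |V_total| = 7.689 V, ∠V_total = -64.4°.

V_total = 7.689∠-64.4° V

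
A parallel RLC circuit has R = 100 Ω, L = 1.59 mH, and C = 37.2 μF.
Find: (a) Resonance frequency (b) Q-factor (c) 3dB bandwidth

Step 1 — Resonance: ω₀ = 1/√(LC) = 1/√(0.00159·3.72e-05) = 4112 rad/s.
Step 2 — f₀ = ω₀/(2π) = 654.4 Hz.
Step 3 — Parallel Q: Q = R/(ω₀L) = 100/(4112·0.00159) = 15.3.
Step 4 — Bandwidth: Δω = ω₀/Q = 268.8 rad/s; BW = Δω/(2π) = 42.78 Hz.

(a) f₀ = 654.4 Hz  (b) Q = 15.3  (c) BW = 42.78 Hz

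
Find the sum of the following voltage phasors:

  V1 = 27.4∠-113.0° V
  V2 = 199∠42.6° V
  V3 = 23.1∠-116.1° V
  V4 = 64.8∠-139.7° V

Step 1 — Convert each phasor to rectangular form:
  V1 = 27.4·(cos(-113.0°) + j·sin(-113.0°)) = -10.71 - j25.22 V
  V2 = 199·(cos(42.6°) + j·sin(42.6°)) = 146.5 + j134.7 V
  V3 = 23.1·(cos(-116.1°) + j·sin(-116.1°)) = -10.16 - j20.74 V
  V4 = 64.8·(cos(-139.7°) + j·sin(-139.7°)) = -49.42 - j41.91 V
Step 2 — Sum components: V_total = 76.19 + j46.82 V.
Step 3 — Convert to polar: |V_total| = 89.43 V, ∠V_total = 31.6°.

V_total = 89.43∠31.6° V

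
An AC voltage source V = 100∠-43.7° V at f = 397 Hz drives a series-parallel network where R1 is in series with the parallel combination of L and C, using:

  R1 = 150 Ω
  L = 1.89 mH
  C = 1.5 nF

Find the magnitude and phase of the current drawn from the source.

Step 1 — Angular frequency: ω = 2π·f = 2π·397 = 2494 rad/s.
Step 2 — Component impedances:
  R1: Z = R = 150 Ω
  L: Z = jωL = j·2494·0.00189 = 0 + j4.714 Ω
  C: Z = 1/(jωC) = -j/(ω·C) = 0 - j2.673e+05 Ω
Step 3 — Parallel branch: L || C = 1/(1/L + 1/C) = 0 + j4.715 Ω.
Step 4 — Series with R1: Z_total = R1 + (L || C) = 150 + j4.715 Ω = 150.1∠1.8° Ω.
Step 5 — Source phasor: V = 100∠-43.7° V = 72.3 - j69.09 V.
Step 6 — Ohm's law: I = V / Z_total = (72.3 - j69.09) / (150 + j4.715) = 0.467 - j0.4753 A.
Step 7 — Convert to polar: |I| = 0.6663 A, ∠I = -45.5°.

I = 0.6663∠-45.5° A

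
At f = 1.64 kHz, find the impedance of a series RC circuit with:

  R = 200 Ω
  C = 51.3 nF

Step 1 — Angular frequency: ω = 2π·f = 2π·1640 = 1.03e+04 rad/s.
Step 2 — Component impedances:
  R: Z = R = 200 Ω
  C: Z = 1/(jωC) = -j/(ω·C) = 0 - j1892 Ω
Step 3 — Series combination: Z_total = R + C = 200 - j1892 Ω = 1902∠-84.0° Ω.

Z = 200 - j1892 Ω = 1902∠-84.0° Ω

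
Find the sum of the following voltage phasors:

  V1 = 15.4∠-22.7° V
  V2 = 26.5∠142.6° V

Step 1 — Convert each phasor to rectangular form:
  V1 = 15.4·(cos(-22.7°) + j·sin(-22.7°)) = 14.21 - j5.943 V
  V2 = 26.5·(cos(142.6°) + j·sin(142.6°)) = -21.05 + j16.1 V
Step 2 — Sum components: V_total = -6.845 + j10.15 V.
Step 3 — Convert to polar: |V_total| = 12.24 V, ∠V_total = 124.0°.

V_total = 12.24∠124.0° V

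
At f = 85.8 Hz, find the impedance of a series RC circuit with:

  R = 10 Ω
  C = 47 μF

Step 1 — Angular frequency: ω = 2π·f = 2π·85.8 = 539.1 rad/s.
Step 2 — Component impedances:
  R: Z = R = 10 Ω
  C: Z = 1/(jωC) = -j/(ω·C) = 0 - j39.47 Ω
Step 3 — Series combination: Z_total = R + C = 10 - j39.47 Ω = 40.71∠-75.8° Ω.

Z = 10 - j39.47 Ω = 40.71∠-75.8° Ω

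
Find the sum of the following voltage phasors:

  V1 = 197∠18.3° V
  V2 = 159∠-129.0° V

Step 1 — Convert each phasor to rectangular form:
  V1 = 197·(cos(18.3°) + j·sin(18.3°)) = 187 + j61.86 V
  V2 = 159·(cos(-129.0°) + j·sin(-129.0°)) = -100.1 - j123.6 V
Step 2 — Sum components: V_total = 86.97 - j61.71 V.
Step 3 — Convert to polar: |V_total| = 106.6 V, ∠V_total = -35.4°.

V_total = 106.6∠-35.4° V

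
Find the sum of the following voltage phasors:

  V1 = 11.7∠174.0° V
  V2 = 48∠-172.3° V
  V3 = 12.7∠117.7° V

Step 1 — Convert each phasor to rectangular form:
  V1 = 11.7·(cos(174.0°) + j·sin(174.0°)) = -11.64 + j1.223 V
  V2 = 48·(cos(-172.3°) + j·sin(-172.3°)) = -47.57 - j6.431 V
  V3 = 12.7·(cos(117.7°) + j·sin(117.7°)) = -5.903 + j11.24 V
Step 2 — Sum components: V_total = -65.11 + j6.036 V.
Step 3 — Convert to polar: |V_total| = 65.39 V, ∠V_total = 174.7°.

V_total = 65.39∠174.7° V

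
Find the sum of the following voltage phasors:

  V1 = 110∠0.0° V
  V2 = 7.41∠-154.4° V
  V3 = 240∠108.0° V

Step 1 — Convert each phasor to rectangular form:
  V1 = 110·(cos(0.0°) + j·sin(0.0°)) = 110 V
  V2 = 7.41·(cos(-154.4°) + j·sin(-154.4°)) = -6.683 - j3.202 V
  V3 = 240·(cos(108.0°) + j·sin(108.0°)) = -74.16 + j228.3 V
Step 2 — Sum components: V_total = 29.15 + j225.1 V.
Step 3 — Convert to polar: |V_total| = 226.9 V, ∠V_total = 82.6°.

V_total = 226.9∠82.6° V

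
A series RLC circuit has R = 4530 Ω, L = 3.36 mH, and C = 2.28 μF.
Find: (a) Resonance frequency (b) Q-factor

Step 1 — Resonance condition Im(Z)=0 gives ω₀ = 1/√(LC).
Step 2 — ω₀ = 1/√(0.00336·2.28e-06) = 1.143e+04 rad/s.
Step 3 — f₀ = ω₀/(2π) = 1818 Hz.
Step 4 — Series Q: Q = ω₀L/R = 1.143e+04·0.00336/4530 = 0.008474.

(a) f₀ = 1818 Hz  (b) Q = 0.008474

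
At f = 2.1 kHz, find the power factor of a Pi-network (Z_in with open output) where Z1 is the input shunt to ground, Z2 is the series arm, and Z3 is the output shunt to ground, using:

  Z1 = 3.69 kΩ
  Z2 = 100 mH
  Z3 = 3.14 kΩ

Step 1 — Angular frequency: ω = 2π·f = 2π·2100 = 1.319e+04 rad/s.
Step 2 — Component impedances:
  Z1: Z = R = 3690 Ω
  Z2: Z = jωL = j·1.319e+04·0.1 = 0 + j1319 Ω
  Z3: Z = R = 3140 Ω
Step 3 — With open output, the series arm Z2 and the output shunt Z3 appear in series to ground: Z2 + Z3 = 3140 + j1319 Ω.
Step 4 — Parallel with input shunt Z1: Z_in = Z1 || (Z2 + Z3) = 1768 + j371.3 Ω = 1807∠11.9° Ω.
Step 5 — Power factor: PF = cos(φ) = Re(Z)/|Z| = 1768.2/1806.7 = 0.9787.
Step 6 — Type: Im(Z) = 371.3 ⇒ lagging (phase φ = 11.9°).

PF = 0.9787 (lagging, φ = 11.9°)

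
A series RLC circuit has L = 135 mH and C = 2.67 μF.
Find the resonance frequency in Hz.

Step 1 — Resonance condition Im(Z)=0 gives ω₀ = 1/√(LC).
Step 2 — ω₀ = 1/√(0.135·2.67e-06) = 1666 rad/s.
Step 3 — f₀ = ω₀/(2π) = 265.1 Hz.

f₀ = 265.1 Hz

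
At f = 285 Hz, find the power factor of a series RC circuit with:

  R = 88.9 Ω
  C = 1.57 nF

Step 1 — Angular frequency: ω = 2π·f = 2π·285 = 1791 rad/s.
Step 2 — Component impedances:
  R: Z = R = 88.9 Ω
  C: Z = 1/(jωC) = -j/(ω·C) = 0 - j3.557e+05 Ω
Step 3 — Series combination: Z_total = R + C = 88.9 - j3.557e+05 Ω = 3.557e+05∠-90.0° Ω.
Step 4 — Power factor: PF = cos(φ) = Re(Z)/|Z| = 88.9/3.557e+05 = 0.0002499.
Step 5 — Type: Im(Z) = -3.557e+05 ⇒ leading (phase φ = -90.0°).

PF = 0.0002499 (leading, φ = -90.0°)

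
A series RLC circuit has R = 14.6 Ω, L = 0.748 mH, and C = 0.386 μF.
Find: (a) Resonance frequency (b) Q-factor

Step 1 — Resonance condition Im(Z)=0 gives ω₀ = 1/√(LC).
Step 2 — ω₀ = 1/√(0.000748·3.86e-07) = 5.885e+04 rad/s.
Step 3 — f₀ = ω₀/(2π) = 9366 Hz.
Step 4 — Series Q: Q = ω₀L/R = 5.885e+04·0.000748/14.6 = 3.015.

(a) f₀ = 9366 Hz  (b) Q = 3.015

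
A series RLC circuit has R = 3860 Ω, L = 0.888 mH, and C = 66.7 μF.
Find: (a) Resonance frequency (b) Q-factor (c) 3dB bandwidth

Step 1 — Resonance condition Im(Z)=0 gives ω₀ = 1/√(LC).
Step 2 — ω₀ = 1/√(0.000888·6.67e-05) = 4109 rad/s.
Step 3 — f₀ = ω₀/(2π) = 654 Hz.
Step 4 — Series Q: Q = ω₀L/R = 4109·0.000888/3860 = 0.0009453.
Step 5 — 3dB bandwidth: Δω = ω₀/Q = 4.347e+06 rad/s; BW = Δω/(2π) = 6.918e+05 Hz.

(a) f₀ = 654 Hz  (b) Q = 0.0009453  (c) BW = 6.918e+05 Hz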